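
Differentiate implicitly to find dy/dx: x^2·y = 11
Apply d/dx to both sides, remembering that y depends on x. Each occurrence of y therefore brings in a y' = dy/dx via the chain rule.

With F(x, y) equal to the left-hand side minus the right, differentiate F term by term:
  d/dx[x^2y] = x^2·y' + 2xy
  d/dx[-11] = 0
Adding these up, d/dx[F] = 0 becomes
  (2xy) + (x^2)·y' = 0,
so isolating y',
  dy/dx = -(2xy)/(x^2) = -2y/x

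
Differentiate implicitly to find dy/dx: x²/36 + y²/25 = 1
Apply d/dx to both sides, remembering that y depends on x. Each occurrence of y therefore brings in a y' = dy/dx via the chain rule.

With F(x, y) equal to the left-hand side minus the right, differentiate F term by term:
  d/dx[x^2/36] = x/18
  d/dx[y^2/25] = 2y·y'/25
  d/dx[-1] = 0
Adding these up, d/dx[F] = 0 becomes
  (x/18) + (2y/25)·y' = 0,
so isolating y',
  dy/dx = -(x/18)/(2y/25) = -25x/(36y)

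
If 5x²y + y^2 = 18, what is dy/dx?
Differentiate the relation implicitly: treat y = y(x) and apply the chain rule, so every y-derivative picks up a y' = dy/dx factor.

With everything moved to the left-hand side, differentiate term by term:
  d/dx[5x^2y] = 5x^2·y' + 10xy
  d/dx[y^2] = 2y·y'
  d/dx[-18] = 0

Separating the contributions that come from x directly and those that come through y:
  without y':      10xy
  multiplying y':  5x^2 + 2y

so (10xy) + (5x^2 + 2y)·y' = 0, and therefore
  dy/dx = -(10xy)/(5x^2 + 2y) = -10xy/(5x^2 + 2y)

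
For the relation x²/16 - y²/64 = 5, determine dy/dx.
Differentiate the relation implicitly: treat y = y(x) and apply the chain rule, so every y-derivative picks up a y' = dy/dx factor.

With everything moved to the left-hand side, differentiate term by term:
  d/dx[x^2/16] = x/8
  d/dx[-y^2/64] = -y·y'/32
  d/dx[-5] = 0

Separating the contributions that come from x directly and those that come through y:
  without y':      x/8
  multiplying y':  -y/32

so (x/8) + (-y/32)·y' = 0, and therefore
  dy/dx = -(x/8)/(-y/32) = 4x/y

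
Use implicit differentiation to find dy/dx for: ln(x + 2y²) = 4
Differentiate both sides with respect to x, treating y as y(x). By the chain rule, any term containing y contributes a factor of y' = dy/dx when we differentiate it.

Move every term to one side and write the relation as F(x, y) = 0. Term by term,
  d/dx[ln(x + 2y^2)] = (4y·y' + 1)/(x + 2y^2)
  d/dx[-4] = 0

The pieces without y' make up ∂F/∂x and the coefficient of y' is ∂F/∂y:
  ∂F/∂x = 1/(x + 2y^2),
  ∂F/∂y = 4y/(x + 2y^2).

Since d/dx[F] = ∂F/∂x + (∂F/∂y)·y' = 0, solve for y':
  (∂F/∂y)·y' = -∂F/∂x
  dy/dx = -(∂F/∂x)/(∂F/∂y) = -(1/(x + 2y^2))/(4y/(x + 2y^2)) = -1/(4y)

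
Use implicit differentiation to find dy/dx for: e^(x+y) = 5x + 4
Differentiate both sides with respect to x, treating y as y(x). By the chain rule, any term containing y contributes a factor of y' = dy/dx when we differentiate it.

Move every term to one side and write the relation as F(x, y) = 0. Term by term,
  d/dx[-5x] = -5
  d/dx[e^(x + y)] = (y' + 1)·e^(x + y)
  d/dx[-4] = 0

The pieces without y' make up ∂F/∂x and the coefficient of y' is ∂F/∂y:
  ∂F/∂x = e^(x + y) - 5,
  ∂F/∂y = e^(x + y).

Since d/dx[F] = ∂F/∂x + (∂F/∂y)·y' = 0, solve for y':
  (∂F/∂y)·y' = -∂F/∂x
  dy/dx = -(∂F/∂x)/(∂F/∂y) = -(e^(x + y) - 5)/(e^(x + y)) = 5e^(-x - y) - 1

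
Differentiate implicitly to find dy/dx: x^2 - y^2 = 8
Take d/dx of both sides. Since y is implicitly a function of x, the chain rule attaches a y' = dy/dx factor whenever we differentiate through y.

Set F(x, y) = (left side) − (right side), so the curve is F = 0. Differentiating each term of F:
  d/dx[x^2] = 2x
  d/dx[-y^2] = -2y·y'
  d/dx[-8] = 0

Collecting, the y'-free part is the partial derivative in x and the y' coefficient is the partial derivative in y:
  ∂F/∂x = 2x
  ∂F/∂y = -2y

so d/dx[F(x, y(x))] = ∂F/∂x + (∂F/∂y)·y' = 0. Rearranging,
  dy/dx = -(∂F/∂x)/(∂F/∂y) = -(2x)/(-2y) = x/y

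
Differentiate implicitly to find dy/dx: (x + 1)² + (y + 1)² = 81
Apply d/dx to both sides, remembering that y depends on x. Each occurrence of y therefore brings in a y' = dy/dx via the chain rule.

With F(x, y) equal to the left-hand side minus the right, differentiate F term by term:
  d/dx[(x + 1)^2] = 2x + 2
  d/dx[(y + 1)^2] = 2·y'(y + 1)
  d/dx[-81] = 0
Adding these up, d/dx[F] = 0 becomes
  (2x + 2) + (2y + 2)·y' = 0,
so isolating y',
  dy/dx = -(2x + 2)/(2y + 2) = (-x - 1)/(y + 1)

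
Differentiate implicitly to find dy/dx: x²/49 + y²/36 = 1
Differentiate both sides with respect to x, treating y as y(x). By the chain rule, any term containing y contributes a factor of y' = dy/dx when we differentiate it.

Move every term to one side and write the relation as F(x, y) = 0. Term by term,
  d/dx[x^2/49] = 2x/49
  d/dx[y^2/36] = y·y'/18
  d/dx[-1] = 0

The pieces without y' make up ∂F/∂x and the coefficient of y' is ∂F/∂y:
  ∂F/∂x = 2x/49,
  ∂F/∂y = y/18.

Since d/dx[F] = ∂F/∂x + (∂F/∂y)·y' = 0, solve for y':
  (∂F/∂y)·y' = -∂F/∂x
  dy/dx = -(∂F/∂x)/(∂F/∂y) = -(2x/49)/(y/18) = -36x/(49y)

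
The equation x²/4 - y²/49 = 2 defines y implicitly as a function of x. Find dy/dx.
Differentiate both sides with respect to x, treating y as y(x). By the chain rule, any term containing y contributes a factor of y' = dy/dx when we differentiate it.

Move every term to one side and write the relation as F(x, y) = 0. Term by term,
  d/dx[x^2/4] = x/2
  d/dx[-y^2/49] = -2y·y'/49
  d/dx[-2] = 0

The pieces without y' make up ∂F/∂x and the coefficient of y' is ∂F/∂y:
  ∂F/∂x = x/2,
  ∂F/∂y = -2y/49.

Since d/dx[F] = ∂F/∂x + (∂F/∂y)·y' = 0, solve for y':
  (∂F/∂y)·y' = -∂F/∂x
  dy/dx = -(∂F/∂x)/(∂F/∂y) = -(x/2)/(-2y/49) = 49x/(4y)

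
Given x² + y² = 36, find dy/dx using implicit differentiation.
Differentiate both sides with respect to x, treating y as y(x). By the chain rule, any term containing y contributes a factor of y' = dy/dx when we differentiate it.

Move every term to one side and write the relation as F(x, y) = 0. Term by term,
  d/dx[x^2] = 2x
  d/dx[y^2] = 2y·y'
  d/dx[-36] = 0

The pieces without y' make up ∂F/∂x and the coefficient of y' is ∂F/∂y:
  ∂F/∂x = 2x,
  ∂F/∂y = 2y.

Since d/dx[F] = ∂F/∂x + (∂F/∂y)·y' = 0, solve for y':
  (∂F/∂y)·y' = -∂F/∂x
  dy/dx = -(∂F/∂x)/(∂F/∂y) = -(2x)/(2y) = -x/y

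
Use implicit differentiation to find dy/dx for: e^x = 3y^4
Apply d/dx to both sides, remembering that y depends on x. Each occurrence of y therefore brings in a y' = dy/dx via the chain rule.

With F(x, y) equal to the left-hand side minus the right, differentiate F term by term:
  d/dx[-3y^4] = -12y^3·y'
  d/dx[e^(x)] = e^(x)
Adding these up, d/dx[F] = 0 becomes
  (e^(x)) + (-12y^3)·y' = 0,
so isolating y',
  dy/dx = -(e^(x))/(-12y^3) = e^(x)/(12y^3)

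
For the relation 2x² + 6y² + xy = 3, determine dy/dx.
Differentiate both sides with respect to x, treating y as y(x). By the chain rule, any term containing y contributes a factor of y' = dy/dx when we differentiate it.

Move every term to one side and write the relation as F(x, y) = 0. Term by term,
  d/dx[2x^2] = 4x
  d/dx[xy] = x·y' + y
  d/dx[6y^2] = 12y·y'
  d/dx[-3] = 0

The pieces without y' make up ∂F/∂x and the coefficient of y' is ∂F/∂y:
  ∂F/∂x = 4x + y,
  ∂F/∂y = x + 12y.

Since d/dx[F] = ∂F/∂x + (∂F/∂y)·y' = 0, solve for y':
  (∂F/∂y)·y' = -∂F/∂x
  dy/dx = -(∂F/∂x)/(∂F/∂y) = -(4x + y)/(x + 12y) = (-4x - y)/(x + 12y)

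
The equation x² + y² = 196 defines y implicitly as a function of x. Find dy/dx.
Differentiate the relation implicitly: treat y = y(x) and apply the chain rule, so every y-derivative picks up a y' = dy/dx factor.

With everything moved to the left-hand side, differentiate term by term:
  d/dx[x^2] = 2x
  d/dx[y^2] = 2y·y'
  d/dx[-196] = 0

Separating the contributions that come from x directly and those that come through y:
  without y':      2x
  multiplying y':  2y

so (2x) + (2y)·y' = 0, and therefore
  dy/dx = -(2x)/(2y) = -x/y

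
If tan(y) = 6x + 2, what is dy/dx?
Take d/dx of both sides. Since y is implicitly a function of x, the chain rule attaches a y' = dy/dx factor whenever we differentiate through y.

Set F(x, y) = (left side) − (right side), so the curve is F = 0. Differentiating each term of F:
  d/dx[-6x] = -6
  d/dx[tan(y)] = y'(tan(y)^2 + 1)
  d/dx[-2] = 0

Collecting, the y'-free part is the partial derivative in x and the y' coefficient is the partial derivative in y:
  ∂F/∂x = -6
  ∂F/∂y = tan(y)^2 + 1

so d/dx[F(x, y(x))] = ∂F/∂x + (∂F/∂y)·y' = 0. Rearranging,
  dy/dx = -(∂F/∂x)/(∂F/∂y) = -(-6)/(tan(y)^2 + 1) = 6cos(y)^2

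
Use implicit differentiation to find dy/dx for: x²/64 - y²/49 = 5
Differentiate both sides with respect to x, treating y as y(x). By the chain rule, any term containing y contributes a factor of y' = dy/dx when we differentiate it.

Move every term to one side and write the relation as F(x, y) = 0. Term by term,
  d/dx[x^2/64] = x/32
  d/dx[-y^2/49] = -2y·y'/49
  d/dx[-5] = 0

The pieces without y' make up ∂F/∂x and the coefficient of y' is ∂F/∂y:
  ∂F/∂x = x/32,
  ∂F/∂y = -2y/49.

Since d/dx[F] = ∂F/∂x + (∂F/∂y)·y' = 0, solve for y':
  (∂F/∂y)·y' = -∂F/∂x
  dy/dx = -(∂F/∂x)/(∂F/∂y) = -(x/32)/(-2y/49) = 49x/(64y)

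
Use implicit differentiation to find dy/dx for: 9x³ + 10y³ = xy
Differentiate the relation implicitly: treat y = y(x) and apply the chain rule, so every y-derivative picks up a y' = dy/dx factor.

With everything moved to the left-hand side, differentiate term by term:
  d/dx[9x^3] = 27x^2
  d/dx[-xy] = -x·y' - y
  d/dx[10y^3] = 30y^2·y'

Separating the contributions that come from x directly and those that come through y:
  without y':      27x^2 - y
  multiplying y':  -x + 30y^2

so (27x^2 - y) + (-x + 30y^2)·y' = 0, and therefore
  dy/dx = -(27x^2 - y)/(-x + 30y^2) = (27x^2 - y)/(x - 30y^2)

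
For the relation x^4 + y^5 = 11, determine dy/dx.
Take d/dx of both sides. Since y is implicitly a function of x, the chain rule attaches a y' = dy/dx factor whenever we differentiate through y.

Set F(x, y) = (left side) − (right side), so the curve is F = 0. Differentiating each term of F:
  d/dx[x^4] = 4x^3
  d/dx[y^5] = 5y^4·y'
  d/dx[-11] = 0

Collecting, the y'-free part is the partial derivative in x and the y' coefficient is the partial derivative in y:
  ∂F/∂x = 4x^3
  ∂F/∂y = 5y^4

so d/dx[F(x, y(x))] = ∂F/∂x + (∂F/∂y)·y' = 0. Rearranging,
  dy/dx = -(∂F/∂x)/(∂F/∂y) = -(4x^3)/(5y^4) = -4x^3/(5y^4)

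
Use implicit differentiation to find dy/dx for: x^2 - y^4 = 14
Take d/dx of both sides. Since y is implicitly a function of x, the chain rule attaches a y' = dy/dx factor whenever we differentiate through y.

Set F(x, y) = (left side) − (right side), so the curve is F = 0. Differentiating each term of F:
  d/dx[x^2] = 2x
  d/dx[-y^4] = -4y^3·y'
  d/dx[-14] = 0

Collecting, the y'-free part is the partial derivative in x and the y' coefficient is the partial derivative in y:
  ∂F/∂x = 2x
  ∂F/∂y = -4y^3

so d/dx[F(x, y(x))] = ∂F/∂x + (∂F/∂y)·y' = 0. Rearranging,
  dy/dx = -(∂F/∂x)/(∂F/∂y) = -(2x)/(-4y^3) = x/(2y^3)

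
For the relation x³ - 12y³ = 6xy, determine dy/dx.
Apply d/dx to both sides, remembering that y depends on x. Each occurrence of y therefore brings in a y' = dy/dx via the chain rule.

With F(x, y) equal to the left-hand side minus the right, differentiate F term by term:
  d/dx[x^3] = 3x^2
  d/dx[-6xy] = -6x·y' - 6y
  d/dx[-12y^3] = -36y^2·y'
Adding these up, d/dx[F] = 0 becomes
  (3x^2 - 6y) + (-6x - 36y^2)·y' = 0,
so isolating y',
  dy/dx = -(3x^2 - 6y)/(-6x - 36y^2) = (x^2/2 - y)/(x + 6y^2)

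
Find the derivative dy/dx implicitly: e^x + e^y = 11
Differentiate both sides with respect to x, treating y as y(x). By the chain rule, any term containing y contributes a factor of y' = dy/dx when we differentiate it.

Move every term to one side and write the relation as F(x, y) = 0. Term by term,
  d/dx[e^(x)] = e^(x)
  d/dx[e^(y)] = y'·e^(y)
  d/dx[-11] = 0

The pieces without y' make up ∂F/∂x and the coefficient of y' is ∂F/∂y:
  ∂F/∂x = e^(x),
  ∂F/∂y = e^(y).

Since d/dx[F] = ∂F/∂x + (∂F/∂y)·y' = 0, solve for y':
  (∂F/∂y)·y' = -∂F/∂x
  dy/dx = -(∂F/∂x)/(∂F/∂y) = -(e^(x))/(e^(y)) = -e^(x - y)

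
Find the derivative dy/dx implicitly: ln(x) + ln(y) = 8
Differentiate both sides with respect to x, treating y as y(x). By the chain rule, any term containing y contributes a factor of y' = dy/dx when we differentiate it.

Move every term to one side and write the relation as F(x, y) = 0. Term by term,
  d/dx[ln(x)] = 1/x
  d/dx[ln(y)] = y'/y
  d/dx[-8] = 0

The pieces without y' make up ∂F/∂x and the coefficient of y' is ∂F/∂y:
  ∂F/∂x = 1/x,
  ∂F/∂y = 1/y.

Since d/dx[F] = ∂F/∂x + (∂F/∂y)·y' = 0, solve for y':
  (∂F/∂y)·y' = -∂F/∂x
  dy/dx = -(∂F/∂x)/(∂F/∂y) = -(1/x)/(1/y) = -y/x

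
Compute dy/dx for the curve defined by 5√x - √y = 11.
Take d/dx of both sides. Since y is implicitly a function of x, the chain rule attaches a y' = dy/dx factor whenever we differentiate through y.

Set F(x, y) = (left side) − (right side), so the curve is F = 0. Differentiating each term of F:
  d/dx[5√(x)] = 5/(2√(x))
  d/dx[-√(y)] = -y'/(2√(y))
  d/dx[-11] = 0

Collecting, the y'-free part is the partial derivative in x and the y' coefficient is the partial derivative in y:
  ∂F/∂x = 5/(2√(x))
  ∂F/∂y = -1/(2√(y))

so d/dx[F(x, y(x))] = ∂F/∂x + (∂F/∂y)·y' = 0. Rearranging,
  dy/dx = -(∂F/∂x)/(∂F/∂y) = -(5/(2√(x)))/(-1/(2√(y))) = 5√(y)/√(x)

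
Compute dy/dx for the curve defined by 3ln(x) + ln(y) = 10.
Differentiate the relation implicitly: treat y = y(x) and apply the chain rule, so every y-derivative picks up a y' = dy/dx factor.

With everything moved to the left-hand side, differentiate term by term:
  d/dx[3ln(x)] = 3/x
  d/dx[ln(y)] = y'/y
  d/dx[-10] = 0

Separating the contributions that come from x directly and those that come through y:
  without y':      3/x
  multiplying y':  1/y

so (3/x) + (1/y)·y' = 0, and therefore
  dy/dx = -(3/x)/(1/y) = -3y/x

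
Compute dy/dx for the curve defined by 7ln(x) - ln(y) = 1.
Apply d/dx to both sides, remembering that y depends on x. Each occurrence of y therefore brings in a y' = dy/dx via the chain rule.

With F(x, y) equal to the left-hand side minus the right, differentiate F term by term:
  d/dx[7ln(x)] = 7/x
  d/dx[-ln(y)] = -y'/y
  d/dx[-1] = 0
Adding these up, d/dx[F] = 0 becomes
  (7/x) + (-1/y)·y' = 0,
so isolating y',
  dy/dx = -(7/x)/(-1/y) = 7y/x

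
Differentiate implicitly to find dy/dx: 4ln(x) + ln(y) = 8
Take d/dx of both sides. Since y is implicitly a function of x, the chain rule attaches a y' = dy/dx factor whenever we differentiate through y.

Set F(x, y) = (left side) − (right side), so the curve is F = 0. Differentiating each term of F:
  d/dx[4ln(x)] = 4/x
  d/dx[ln(y)] = y'/y
  d/dx[-8] = 0

Collecting, the y'-free part is the partial derivative in x and the y' coefficient is the partial derivative in y:
  ∂F/∂x = 4/x
  ∂F/∂y = 1/y

so d/dx[F(x, y(x))] = ∂F/∂x + (∂F/∂y)·y' = 0. Rearranging,
  dy/dx = -(∂F/∂x)/(∂F/∂y) = -(4/x)/(1/y) = -4y/x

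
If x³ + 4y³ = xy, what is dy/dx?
Differentiate both sides with respect to x, treating y as y(x). By the chain rule, any term containing y contributes a factor of y' = dy/dx when we differentiate it.

Move every term to one side and write the relation as F(x, y) = 0. Term by term,
  d/dx[x^3] = 3x^2
  d/dx[-xy] = -x·y' - y
  d/dx[4y^3] = 12y^2·y'

The pieces without y' make up ∂F/∂x and the coefficient of y' is ∂F/∂y:
  ∂F/∂x = 3x^2 - y,
  ∂F/∂y = -x + 12y^2.

Since d/dx[F] = ∂F/∂x + (∂F/∂y)·y' = 0, solve for y':
  (∂F/∂y)·y' = -∂F/∂x
  dy/dx = -(∂F/∂x)/(∂F/∂y) = -(3x^2 - y)/(-x + 12y^2) = (3x^2 - y)/(x - 12y^2)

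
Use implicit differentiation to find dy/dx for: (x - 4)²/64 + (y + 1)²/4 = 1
Differentiate both sides with respect to x, treating y as y(x). By the chain rule, any term containing y contributes a factor of y' = dy/dx when we differentiate it.

Move every term to one side and write the relation as F(x, y) = 0. Term by term,
  d/dx[(x - 4)^2/64] = x/32 - 1/8
  d/dx[(y + 1)^2/4] = y'(y + 1)/2
  d/dx[-1] = 0

The pieces without y' make up ∂F/∂x and the coefficient of y' is ∂F/∂y:
  ∂F/∂x = x/32 - 1/8,
  ∂F/∂y = y/2 + 1/2.

Since d/dx[F] = ∂F/∂x + (∂F/∂y)·y' = 0, solve for y':
  (∂F/∂y)·y' = -∂F/∂x
  dy/dx = -(∂F/∂x)/(∂F/∂y) = -(x/32 - 1/8)/(y/2 + 1/2)
        = -((x - 4)/32)/((y + 1)/2) = (4 - x)/(16(y + 1))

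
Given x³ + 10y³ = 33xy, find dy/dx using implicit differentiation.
Take d/dx of both sides. Since y is implicitly a function of x, the chain rule attaches a y' = dy/dx factor whenever we differentiate through y.

Set F(x, y) = (left side) − (right side), so the curve is F = 0. Differentiating each term of F:
  d/dx[x^3] = 3x^2
  d/dx[-33xy] = -33x·y' - 33y
  d/dx[10y^3] = 30y^2·y'

Collecting, the y'-free part is the partial derivative in x and the y' coefficient is the partial derivative in y:
  ∂F/∂x = 3x^2 - 33y
  ∂F/∂y = -33x + 30y^2

so d/dx[F(x, y(x))] = ∂F/∂x + (∂F/∂y)·y' = 0. Rearranging,
  dy/dx = -(∂F/∂x)/(∂F/∂y) = -(3x^2 - 33y)/(-33x + 30y^2) = (x^2 - 11y)/(11x - 10y^2)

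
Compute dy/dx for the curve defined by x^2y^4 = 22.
Take d/dx of both sides. Since y is implicitly a function of x, the chain rule attaches a y' = dy/dx factor whenever we differentiate through y.

Set F(x, y) = (left side) − (right side), so the curve is F = 0. Differentiating each term of F:
  d/dx[x^2y^4] = 4x^2y^3·y' + 2xy^4
  d/dx[-22] = 0

Collecting, the y'-free part is the partial derivative in x and the y' coefficient is the partial derivative in y:
  ∂F/∂x = 2xy^4
  ∂F/∂y = 4x^2y^3

so d/dx[F(x, y(x))] = ∂F/∂x + (∂F/∂y)·y' = 0. Rearranging,
  dy/dx = -(∂F/∂x)/(∂F/∂y) = -(2xy^4)/(4x^2y^3) = -y/(2x)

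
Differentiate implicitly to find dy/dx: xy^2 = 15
Differentiate the relation implicitly: treat y = y(x) and apply the chain rule, so every y-derivative picks up a y' = dy/dx factor.

With everything moved to the left-hand side, differentiate term by term:
  d/dx[xy^2] = 2xy·y' + y^2
  d/dx[-15] = 0

Separating the contributions that come from x directly and those that come through y:
  without y':      y^2
  multiplying y':  2xy

so (y^2) + (2xy)·y' = 0, and therefore
  dy/dx = -(y^2)/(2xy) = -y/(2x)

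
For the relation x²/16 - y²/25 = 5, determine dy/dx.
Apply d/dx to both sides, remembering that y depends on x. Each occurrence of y therefore brings in a y' = dy/dx via the chain rule.

With F(x, y) equal to the left-hand side minus the right, differentiate F term by term:
  d/dx[x^2/16] = x/8
  d/dx[-y^2/25] = -2y·y'/25
  d/dx[-5] = 0
Adding these up, d/dx[F] = 0 becomes
  (x/8) + (-2y/25)·y' = 0,
so isolating y',
  dy/dx = -(x/8)/(-2y/25) = 25x/(16y)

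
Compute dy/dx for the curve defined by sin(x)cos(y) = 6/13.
Apply d/dx to both sides, remembering that y depends on x. Each occurrence of y therefore brings in a y' = dy/dx via the chain rule.

With F(x, y) equal to the left-hand side minus the right, differentiate F term by term:
  d/dx[sin(x)·cos(y)] = -y'·sin(x)·sin(y) + cos(x)·cos(y)
  d/dx[-6/13] = 0
Adding these up, d/dx[F] = 0 becomes
  (cos(x)·cos(y)) + (-sin(x)·sin(y))·y' = 0,
so isolating y',
  dy/dx = -(cos(x)·cos(y))/(-sin(x)·sin(y)) = 1/(tan(x)·tan(y))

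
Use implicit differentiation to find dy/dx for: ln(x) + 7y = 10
Differentiate the relation implicitly: treat y = y(x) and apply the chain rule, so every y-derivative picks up a y' = dy/dx factor.

With everything moved to the left-hand side, differentiate term by term:
  d/dx[7y] = 7·y'
  d/dx[ln(x)] = 1/x
  d/dx[-10] = 0

Separating the contributions that come from x directly and those that come through y:
  without y':      1/x
  multiplying y':  7

so (1/x) + (7)·y' = 0, and therefore
  dy/dx = -(1/x)/(7) = -1/(7x)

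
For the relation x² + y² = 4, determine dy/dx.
Apply d/dx to both sides, remembering that y depends on x. Each occurrence of y therefore brings in a y' = dy/dx via the chain rule.

With F(x, y) equal to the left-hand side minus the right, differentiate F term by term:
  d/dx[x^2] = 2x
  d/dx[y^2] = 2y·y'
  d/dx[-4] = 0
Adding these up, d/dx[F] = 0 becomes
  (2x) + (2y)·y' = 0,
so isolating y',
  dy/dx = -(2x)/(2y) = -x/y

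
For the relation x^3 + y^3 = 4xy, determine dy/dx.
Apply d/dx to both sides, remembering that y depends on x. Each occurrence of y therefore brings in a y' = dy/dx via the chain rule.

With F(x, y) equal to the left-hand side minus the right, differentiate F term by term:
  d/dx[x^3] = 3x^2
  d/dx[-4xy] = -4x·y' - 4y
  d/dx[y^3] = 3y^2·y'
Adding these up, d/dx[F] = 0 becomes
  (3x^2 - 4y) + (-4x + 3y^2)·y' = 0,
so isolating y',
  dy/dx = -(3x^2 - 4y)/(-4x + 3y^2) = (3x^2 - 4y)/(4x - 3y^2)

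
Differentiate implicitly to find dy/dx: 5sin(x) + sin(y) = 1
Differentiate both sides with respect to x, treating y as y(x). By the chain rule, any term containing y contributes a factor of y' = dy/dx when we differentiate it.

Move every term to one side and write the relation as F(x, y) = 0. Term by term,
  d/dx[5sin(x)] = 5cos(x)
  d/dx[sin(y)] = y'·cos(y)
  d/dx[-1] = 0

The pieces without y' make up ∂F/∂x and the coefficient of y' is ∂F/∂y:
  ∂F/∂x = 5cos(x),
  ∂F/∂y = cos(y).

Since d/dx[F] = ∂F/∂x + (∂F/∂y)·y' = 0, solve for y':
  (∂F/∂y)·y' = -∂F/∂x
  dy/dx = -(∂F/∂x)/(∂F/∂y) = -(5cos(x))/(cos(y)) = -5cos(x)/cos(y)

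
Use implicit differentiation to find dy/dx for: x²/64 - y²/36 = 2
Apply d/dx to both sides, remembering that y depends on x. Each occurrence of y therefore brings in a y' = dy/dx via the chain rule.

With F(x, y) equal to the left-hand side minus the right, differentiate F term by term:
  d/dx[x^2/64] = x/32
  d/dx[-y^2/36] = -y·y'/18
  d/dx[-2] = 0
Adding these up, d/dx[F] = 0 becomes
  (x/32) + (-y/18)·y' = 0,
so isolating y',
  dy/dx = -(x/32)/(-y/18) = 9x/(16y)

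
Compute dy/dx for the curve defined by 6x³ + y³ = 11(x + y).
Apply d/dx to both sides, remembering that y depends on x. Each occurrence of y therefore brings in a y' = dy/dx via the chain rule.

With F(x, y) equal to the left-hand side minus the right, differentiate F term by term:
  d/dx[6x^3] = 18x^2
  d/dx[-11x] = -11
  d/dx[y^3] = 3y^2·y'
  d/dx[-11y] = -11·y'
Adding these up, d/dx[F] = 0 becomes
  (18x^2 - 11) + (3y^2 - 11)·y' = 0,
so isolating y',
  dy/dx = -(18x^2 - 11)/(3y^2 - 11) = (11 - 18x^2)/(3y^2 - 11)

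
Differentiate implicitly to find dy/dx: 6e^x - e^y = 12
Apply d/dx to both sides, remembering that y depends on x. Each occurrence of y therefore brings in a y' = dy/dx via the chain rule.

With F(x, y) equal to the left-hand side minus the right, differentiate F term by term:
  d/dx[6e^(x)] = 6e^(x)
  d/dx[-e^(y)] = -y'·e^(y)
  d/dx[-12] = 0
Adding these up, d/dx[F] = 0 becomes
  (6e^(x)) + (-e^(y))·y' = 0,
so isolating y',
  dy/dx = -(6e^(x))/(-e^(y)) = 6e^(x - y)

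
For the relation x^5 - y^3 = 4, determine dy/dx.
Take d/dx of both sides. Since y is implicitly a function of x, the chain rule attaches a y' = dy/dx factor whenever we differentiate through y.

Set F(x, y) = (left side) − (right side), so the curve is F = 0. Differentiating each term of F:
  d/dx[x^5] = 5x^4
  d/dx[-y^3] = -3y^2·y'
  d/dx[-4] = 0

Collecting, the y'-free part is the partial derivative in x and the y' coefficient is the partial derivative in y:
  ∂F/∂x = 5x^4
  ∂F/∂y = -3y^2

so d/dx[F(x, y(x))] = ∂F/∂x + (∂F/∂y)·y' = 0. Rearranging,
  dy/dx = -(∂F/∂x)/(∂F/∂y) = -(5x^4)/(-3y^2) = 5x^4/(3y^2)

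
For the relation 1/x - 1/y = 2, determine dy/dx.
Differentiate the relation implicitly: treat y = y(x) and apply the chain rule, so every y-derivative picks up a y' = dy/dx factor.

With everything moved to the left-hand side, differentiate term by term:
  d/dx[-1/y] = y'/y^2
  d/dx[1/x] = -1/x^2
  d/dx[-2] = 0

Separating the contributions that come from x directly and those that come through y:
  without y':      -1/x^2
  multiplying y':  y^(-2)

so (-1/x^2) + (y^(-2))·y' = 0, and therefore
  dy/dx = -(-1/x^2)/(y^(-2)) = y^2/x^2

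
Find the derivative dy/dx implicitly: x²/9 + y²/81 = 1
Differentiate both sides with respect to x, treating y as y(x). By the chain rule, any term containing y contributes a factor of y' = dy/dx when we differentiate it.

Move every term to one side and write the relation as F(x, y) = 0. Term by term,
  d/dx[x^2/9] = 2x/9
  d/dx[y^2/81] = 2y·y'/81
  d/dx[-1] = 0

The pieces without y' make up ∂F/∂x and the coefficient of y' is ∂F/∂y:
  ∂F/∂x = 2x/9,
  ∂F/∂y = 2y/81.

Since d/dx[F] = ∂F/∂x + (∂F/∂y)·y' = 0, solve for y':
  (∂F/∂y)·y' = -∂F/∂x
  dy/dx = -(∂F/∂x)/(∂F/∂y) = -(2x/9)/(2y/81) = -9x/y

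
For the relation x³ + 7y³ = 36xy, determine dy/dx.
Differentiate the relation implicitly: treat y = y(x) and apply the chain rule, so every y-derivative picks up a y' = dy/dx factor.

With everything moved to the left-hand side, differentiate term by term:
  d/dx[x^3] = 3x^2
  d/dx[-36xy] = -36x·y' - 36y
  d/dx[7y^3] = 21y^2·y'

Separating the contributions that come from x directly and those that come through y:
  without y':      3x^2 - 36y
  multiplying y':  -36x + 21y^2

so (3x^2 - 36y) + (-36x + 21y^2)·y' = 0, and therefore
  dy/dx = -(3x^2 - 36y)/(-36x + 21y^2) = (x^2 - 12y)/(12x - 7y^2)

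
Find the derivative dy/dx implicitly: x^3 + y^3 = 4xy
Differentiate the relation implicitly: treat y = y(x) and apply the chain rule, so every y-derivative picks up a y' = dy/dx factor.

With everything moved to the left-hand side, differentiate term by term:
  d/dx[x^3] = 3x^2
  d/dx[-4xy] = -4x·y' - 4y
  d/dx[y^3] = 3y^2·y'

Separating the contributions that come from x directly and those that come through y:
  without y':      3x^2 - 4y
  multiplying y':  -4x + 3y^2

so (3x^2 - 4y) + (-4x + 3y^2)·y' = 0, and therefore
  dy/dx = -(3x^2 - 4y)/(-4x + 3y^2) = (3x^2 - 4y)/(4x - 3y^2)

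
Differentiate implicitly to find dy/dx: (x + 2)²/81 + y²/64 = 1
Differentiate both sides with respect to x, treating y as y(x). By the chain rule, any term containing y contributes a factor of y' = dy/dx when we differentiate it.

Move every term to one side and write the relation as F(x, y) = 0. Term by term,
  d/dx[y^2/64] = y·y'/32
  d/dx[(x + 2)^2/81] = 2x/81 + 4/81
  d/dx[-1] = 0

The pieces without y' make up ∂F/∂x and the coefficient of y' is ∂F/∂y:
  ∂F/∂x = 2x/81 + 4/81,
  ∂F/∂y = y/32.

Since d/dx[F] = ∂F/∂x + (∂F/∂y)·y' = 0, solve for y':
  (∂F/∂y)·y' = -∂F/∂x
  dy/dx = -(∂F/∂x)/(∂F/∂y) = -(2x/81 + 4/81)/(y/32)
        = -(2(x + 2)/81)/(y/32) = 64(-x - 2)/(81y)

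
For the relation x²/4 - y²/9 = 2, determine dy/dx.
Differentiate both sides with respect to x, treating y as y(x). By the chain rule, any term containing y contributes a factor of y' = dy/dx when we differentiate it.

Move every term to one side and write the relation as F(x, y) = 0. Term by term,
  d/dx[x^2/4] = x/2
  d/dx[-y^2/9] = -2y·y'/9
  d/dx[-2] = 0

The pieces without y' make up ∂F/∂x and the coefficient of y' is ∂F/∂y:
  ∂F/∂x = x/2,
  ∂F/∂y = -2y/9.

Since d/dx[F] = ∂F/∂x + (∂F/∂y)·y' = 0, solve for y':
  (∂F/∂y)·y' = -∂F/∂x
  dy/dx = -(∂F/∂x)/(∂F/∂y) = -(x/2)/(-2y/9) = 9x/(4y)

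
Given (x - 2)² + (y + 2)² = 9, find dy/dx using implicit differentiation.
Differentiate the relation implicitly: treat y = y(x) and apply the chain rule, so every y-derivative picks up a y' = dy/dx factor.

With everything moved to the left-hand side, differentiate term by term:
  d/dx[(x - 2)^2] = 2x - 4
  d/dx[(y + 2)^2] = 2·y'(y + 2)
  d/dx[-9] = 0

Separating the contributions that come from x directly and those that come through y:
  without y':      2x - 4
  multiplying y':  2y + 4

so (2x - 4) + (2y + 4)·y' = 0, and therefore
  dy/dx = -(2x - 4)/(2y + 4) = (2 - x)/(y + 2)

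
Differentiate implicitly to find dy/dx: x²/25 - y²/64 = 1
Differentiate both sides with respect to x, treating y as y(x). By the chain rule, any term containing y contributes a factor of y' = dy/dx when we differentiate it.

Move every term to one side and write the relation as F(x, y) = 0. Term by term,
  d/dx[x^2/25] = 2x/25
  d/dx[-y^2/64] = -y·y'/32
  d/dx[-1] = 0

The pieces without y' make up ∂F/∂x and the coefficient of y' is ∂F/∂y:
  ∂F/∂x = 2x/25,
  ∂F/∂y = -y/32.

Since d/dx[F] = ∂F/∂x + (∂F/∂y)·y' = 0, solve for y':
  (∂F/∂y)·y' = -∂F/∂x
  dy/dx = -(∂F/∂x)/(∂F/∂y) = -(2x/25)/(-y/32) = 64x/(25y)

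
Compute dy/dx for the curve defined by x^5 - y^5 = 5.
Differentiate the relation implicitly: treat y = y(x) and apply the chain rule, so every y-derivative picks up a y' = dy/dx factor.

With everything moved to the left-hand side, differentiate term by term:
  d/dx[x^5] = 5x^4
  d/dx[-y^5] = -5y^4·y'
  d/dx[-5] = 0

Separating the contributions that come from x directly and those that come through y:
  without y':      5x^4
  multiplying y':  -5y^4

so (5x^4) + (-5y^4)·y' = 0, and therefore
  dy/dx = -(5x^4)/(-5y^4) = x^4/y^4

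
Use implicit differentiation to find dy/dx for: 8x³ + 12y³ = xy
Take d/dx of both sides. Since y is implicitly a function of x, the chain rule attaches a y' = dy/dx factor whenever we differentiate through y.

Set F(x, y) = (left side) − (right side), so the curve is F = 0. Differentiating each term of F:
  d/dx[8x^3] = 24x^2
  d/dx[-xy] = -x·y' - y
  d/dx[12y^3] = 36y^2·y'

Collecting, the y'-free part is the partial derivative in x and the y' coefficient is the partial derivative in y:
  ∂F/∂x = 24x^2 - y
  ∂F/∂y = -x + 36y^2

so d/dx[F(x, y(x))] = ∂F/∂x + (∂F/∂y)·y' = 0. Rearranging,
  dy/dx = -(∂F/∂x)/(∂F/∂y) = -(24x^2 - y)/(-x + 36y^2) = (24x^2 - y)/(x - 36y^2)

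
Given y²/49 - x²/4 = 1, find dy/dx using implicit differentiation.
Differentiate both sides with respect to x, treating y as y(x). By the chain rule, any term containing y contributes a factor of y' = dy/dx when we differentiate it.

Move every term to one side and write the relation as F(x, y) = 0. Term by term,
  d/dx[-x^2/4] = -x/2
  d/dx[y^2/49] = 2y·y'/49
  d/dx[-1] = 0

The pieces without y' make up ∂F/∂x and the coefficient of y' is ∂F/∂y:
  ∂F/∂x = -x/2,
  ∂F/∂y = 2y/49.

Since d/dx[F] = ∂F/∂x + (∂F/∂y)·y' = 0, solve for y':
  (∂F/∂y)·y' = -∂F/∂x
  dy/dx = -(∂F/∂x)/(∂F/∂y) = -(-x/2)/(2y/49) = 49x/(4y)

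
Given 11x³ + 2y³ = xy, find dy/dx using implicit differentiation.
Apply d/dx to both sides, remembering that y depends on x. Each occurrence of y therefore brings in a y' = dy/dx via the chain rule.

With F(x, y) equal to the left-hand side minus the right, differentiate F term by term:
  d/dx[11x^3] = 33x^2
  d/dx[-xy] = -x·y' - y
  d/dx[2y^3] = 6y^2·y'
Adding these up, d/dx[F] = 0 becomes
  (33x^2 - y) + (-x + 6y^2)·y' = 0,
so isolating y',
  dy/dx = -(33x^2 - y)/(-x + 6y^2) = (33x^2 - y)/(x - 6y^2)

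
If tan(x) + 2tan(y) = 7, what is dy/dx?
Apply d/dx to both sides, remembering that y depends on x. Each occurrence of y therefore brings in a y' = dy/dx via the chain rule.

With F(x, y) equal to the left-hand side minus the right, differentiate F term by term:
  d/dx[tan(x)] = tan(x)^2 + 1
  d/dx[2tan(y)] = 2·y'(tan(y)^2 + 1)
  d/dx[-7] = 0
Adding these up, d/dx[F] = 0 becomes
  (tan(x)^2 + 1) + (2tan(y)^2 + 2)·y' = 0,
so isolating y',
  dy/dx = -(tan(x)^2 + 1)/(2tan(y)^2 + 2) = -cos(y)^2/(2cos(x)^2)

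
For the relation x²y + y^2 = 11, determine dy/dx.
Take d/dx of both sides. Since y is implicitly a function of x, the chain rule attaches a y' = dy/dx factor whenever we differentiate through y.

Set F(x, y) = (left side) − (right side), so the curve is F = 0. Differentiating each term of F:
  d/dx[x^2y] = x^2·y' + 2xy
  d/dx[y^2] = 2y·y'
  d/dx[-11] = 0

Collecting, the y'-free part is the partial derivative in x and the y' coefficient is the partial derivative in y:
  ∂F/∂x = 2xy
  ∂F/∂y = x^2 + 2y

so d/dx[F(x, y(x))] = ∂F/∂x + (∂F/∂y)·y' = 0. Rearranging,
  dy/dx = -(∂F/∂x)/(∂F/∂y) = -(2xy)/(x^2 + 2y) = -2xy/(x^2 + 2y)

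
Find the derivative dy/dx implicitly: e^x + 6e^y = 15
Take d/dx of both sides. Since y is implicitly a function of x, the chain rule attaches a y' = dy/dx factor whenever we differentiate through y.

Set F(x, y) = (left side) − (right side), so the curve is F = 0. Differentiating each term of F:
  d/dx[e^(x)] = e^(x)
  d/dx[6e^(y)] = 6·y'·e^(y)
  d/dx[-15] = 0

Collecting, the y'-free part is the partial derivative in x and the y' coefficient is the partial derivative in y:
  ∂F/∂x = e^(x)
  ∂F/∂y = 6e^(y)

so d/dx[F(x, y(x))] = ∂F/∂x + (∂F/∂y)·y' = 0. Rearranging,
  dy/dx = -(∂F/∂x)/(∂F/∂y) = -(e^(x))/(6e^(y)) = -e^(x - y)/6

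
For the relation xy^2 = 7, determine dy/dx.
Take d/dx of both sides. Since y is implicitly a function of x, the chain rule attaches a y' = dy/dx factor whenever we differentiate through y.

Set F(x, y) = (left side) − (right side), so the curve is F = 0. Differentiating each term of F:
  d/dx[xy^2] = 2xy·y' + y^2
  d/dx[-7] = 0

Collecting, the y'-free part is the partial derivative in x and the y' coefficient is the partial derivative in y:
  ∂F/∂x = y^2
  ∂F/∂y = 2xy

so d/dx[F(x, y(x))] = ∂F/∂x + (∂F/∂y)·y' = 0. Rearranging,
  dy/dx = -(∂F/∂x)/(∂F/∂y) = -(y^2)/(2xy) = -y/(2x)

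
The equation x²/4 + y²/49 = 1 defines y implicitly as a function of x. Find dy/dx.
Apply d/dx to both sides, remembering that y depends on x. Each occurrence of y therefore brings in a y' = dy/dx via the chain rule.

With F(x, y) equal to the left-hand side minus the right, differentiate F term by term:
  d/dx[x^2/4] = x/2
  d/dx[y^2/49] = 2y·y'/49
  d/dx[-1] = 0
Adding these up, d/dx[F] = 0 becomes
  (x/2) + (2y/49)·y' = 0,
so isolating y',
  dy/dx = -(x/2)/(2y/49) = -49x/(4y)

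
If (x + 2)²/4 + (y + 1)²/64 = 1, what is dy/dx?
Take d/dx of both sides. Since y is implicitly a function of x, the chain rule attaches a y' = dy/dx factor whenever we differentiate through y.

Set F(x, y) = (left side) − (right side), so the curve is F = 0. Differentiating each term of F:
  d/dx[(x + 2)^2/4] = x/2 + 1
  d/dx[(y + 1)^2/64] = y'(y + 1)/32
  d/dx[-1] = 0

Collecting, the y'-free part is the partial derivative in x and the y' coefficient is the partial derivative in y:
  ∂F/∂x = x/2 + 1
  ∂F/∂y = y/32 + 1/32

so d/dx[F(x, y(x))] = ∂F/∂x + (∂F/∂y)·y' = 0. Rearranging,
  dy/dx = -(∂F/∂x)/(∂F/∂y) = -(x/2 + 1)/(y/32 + 1/32)
        = -((x + 2)/2)/((y + 1)/32) = 16(-x - 2)/(y + 1)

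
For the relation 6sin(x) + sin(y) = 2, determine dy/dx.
Differentiate the relation implicitly: treat y = y(x) and apply the chain rule, so every y-derivative picks up a y' = dy/dx factor.

With everything moved to the left-hand side, differentiate term by term:
  d/dx[6sin(x)] = 6cos(x)
  d/dx[sin(y)] = y'·cos(y)
  d/dx[-2] = 0

Separating the contributions that come from x directly and those that come through y:
  without y':      6cos(x)
  multiplying y':  cos(y)

so (6cos(x)) + (cos(y))·y' = 0, and therefore
  dy/dx = -(6cos(x))/(cos(y)) = -6cos(x)/cos(y)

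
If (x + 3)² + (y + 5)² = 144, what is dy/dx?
Take d/dx of both sides. Since y is implicitly a function of x, the chain rule attaches a y' = dy/dx factor whenever we differentiate through y.

Set F(x, y) = (left side) − (right side), so the curve is F = 0. Differentiating each term of F:
  d/dx[(x + 3)^2] = 2x + 6
  d/dx[(y + 5)^2] = 2·y'(y + 5)
  d/dx[-144] = 0

Collecting, the y'-free part is the partial derivative in x and the y' coefficient is the partial derivative in y:
  ∂F/∂x = 2x + 6
  ∂F/∂y = 2y + 10

so d/dx[F(x, y(x))] = ∂F/∂x + (∂F/∂y)·y' = 0. Rearranging,
  dy/dx = -(∂F/∂x)/(∂F/∂y) = -(2x + 6)/(2y + 10) = (-x - 3)/(y + 5)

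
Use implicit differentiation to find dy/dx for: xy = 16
Differentiate both sides with respect to x, treating y as y(x). By the chain rule, any term containing y contributes a factor of y' = dy/dx when we differentiate it.

Move every term to one side and write the relation as F(x, y) = 0. Term by term,
  d/dx[xy] = x·y' + y
  d/dx[-16] = 0

The pieces without y' make up ∂F/∂x and the coefficient of y' is ∂F/∂y:
  ∂F/∂x = y,
  ∂F/∂y = x.

Since d/dx[F] = ∂F/∂x + (∂F/∂y)·y' = 0, solve for y':
  (∂F/∂y)·y' = -∂F/∂x
  dy/dx = -(∂F/∂x)/(∂F/∂y) = -(y)/(x) = -y/x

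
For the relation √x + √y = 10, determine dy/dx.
Apply d/dx to both sides, remembering that y depends on x. Each occurrence of y therefore brings in a y' = dy/dx via the chain rule.

With F(x, y) equal to the left-hand side minus the right, differentiate F term by term:
  d/dx[√(x)] = 1/(2√(x))
  d/dx[√(y)] = y'/(2√(y))
  d/dx[-10] = 0
Adding these up, d/dx[F] = 0 becomes
  (1/(2√(x))) + (1/(2√(y)))·y' = 0,
so isolating y',
  dy/dx = -(1/(2√(x)))/(1/(2√(y))) = -√(y)/√(x)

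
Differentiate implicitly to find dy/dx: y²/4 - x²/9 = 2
Differentiate both sides with respect to x, treating y as y(x). By the chain rule, any term containing y contributes a factor of y' = dy/dx when we differentiate it.

Move every term to one side and write the relation as F(x, y) = 0. Term by term,
  d/dx[-x^2/9] = -2x/9
  d/dx[y^2/4] = y·y'/2
  d/dx[-2] = 0

The pieces without y' make up ∂F/∂x and the coefficient of y' is ∂F/∂y:
  ∂F/∂x = -2x/9,
  ∂F/∂y = y/2.

Since d/dx[F] = ∂F/∂x + (∂F/∂y)·y' = 0, solve for y':
  (∂F/∂y)·y' = -∂F/∂x
  dy/dx = -(∂F/∂x)/(∂F/∂y) = -(-2x/9)/(y/2) = 4x/(9y)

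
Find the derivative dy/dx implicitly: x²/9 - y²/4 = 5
Differentiate both sides with respect to x, treating y as y(x). By the chain rule, any term containing y contributes a factor of y' = dy/dx when we differentiate it.

Move every term to one side and write the relation as F(x, y) = 0. Term by term,
  d/dx[x^2/9] = 2x/9
  d/dx[-y^2/4] = -y·y'/2
  d/dx[-5] = 0

The pieces without y' make up ∂F/∂x and the coefficient of y' is ∂F/∂y:
  ∂F/∂x = 2x/9,
  ∂F/∂y = -y/2.

Since d/dx[F] = ∂F/∂x + (∂F/∂y)·y' = 0, solve for y':
  (∂F/∂y)·y' = -∂F/∂x
  dy/dx = -(∂F/∂x)/(∂F/∂y) = -(2x/9)/(-y/2) = 4x/(9y)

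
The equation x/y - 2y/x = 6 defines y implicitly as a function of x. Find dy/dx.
Apply d/dx to both sides, remembering that y depends on x. Each occurrence of y therefore brings in a y' = dy/dx via the chain rule.

With F(x, y) equal to the left-hand side minus the right, differentiate F term by term:
  d/dx[x/y] = -x·y'/y^2 + 1/y
  d/dx[-2y/x] = -2·y'/x + 2y/x^2
  d/dx[-6] = 0
Adding these up, d/dx[F] = 0 becomes
  (1/y + 2y/x^2) + (-x/y^2 - 2/x)·y' = 0,
so isolating y',
  dy/dx = -(1/y + 2y/x^2)/(-x/y^2 - 2/x)
        = -((x^2 + 2y^2)/(x^2y))/(-(x^2 + 2y^2)/(xy^2)) = y/x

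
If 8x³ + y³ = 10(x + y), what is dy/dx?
Differentiate both sides with respect to x, treating y as y(x). By the chain rule, any term containing y contributes a factor of y' = dy/dx when we differentiate it.

Move every term to one side and write the relation as F(x, y) = 0. Term by term,
  d/dx[8x^3] = 24x^2
  d/dx[-10x] = -10
  d/dx[y^3] = 3y^2·y'
  d/dx[-10y] = -10·y'

The pieces without y' make up ∂F/∂x and the coefficient of y' is ∂F/∂y:
  ∂F/∂x = 24x^2 - 10,
  ∂F/∂y = 3y^2 - 10.

Since d/dx[F] = ∂F/∂x + (∂F/∂y)·y' = 0, solve for y':
  (∂F/∂y)·y' = -∂F/∂x
  dy/dx = -(∂F/∂x)/(∂F/∂y) = -(24x^2 - 10)/(3y^2 - 10) = 2(5 - 12x^2)/(3y^2 - 10)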